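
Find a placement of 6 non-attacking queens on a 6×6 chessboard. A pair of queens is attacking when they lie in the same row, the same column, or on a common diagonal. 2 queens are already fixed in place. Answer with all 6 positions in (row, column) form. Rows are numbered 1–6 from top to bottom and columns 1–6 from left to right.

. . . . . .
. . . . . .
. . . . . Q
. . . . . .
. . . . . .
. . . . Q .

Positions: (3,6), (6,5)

Row 1: attacked by (3,6)→{4,6}; (6,5)→{5}. Safe: 1, 2, 3. Place at column 2.
Row 2: attacked by (1,2)→{1,2,3}; (3,6)→{5,6}; (6,5)→{1,5}. Safe: 4. Place at column 4.
Row 4: attacked by (1,2)→{2,5}; (2,4)→{2,4,6}; (3,6)→{5,6}; (6,5)→{3,5}. Safe: 1. Place at column 1.
Row 5: attacked by (1,2)→{2,6}; (2,4)→{1,4}; (3,6)→{4,6}; (4,1)→{1,2}; (6,5)→{4,5,6}. Safe: 3. Place at column 3.
Columns [2, 4, 6, 1, 3, 5], r−c [-1, -2, -3, 3, 2, 1], r+c [3, 6, 9, 5, 8, 11] are all distinct, so no two queens attack.

(1,2) (2,4) (3,6) (4,1) (5,3) (6,5)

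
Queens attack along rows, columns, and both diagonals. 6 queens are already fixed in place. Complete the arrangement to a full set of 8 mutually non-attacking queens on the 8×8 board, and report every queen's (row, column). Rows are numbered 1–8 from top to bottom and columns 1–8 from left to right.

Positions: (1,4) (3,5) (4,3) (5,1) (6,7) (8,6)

(1,4) (2,8) (3,5) (4,3) (5,1) (6,7) (7,2) (8,6)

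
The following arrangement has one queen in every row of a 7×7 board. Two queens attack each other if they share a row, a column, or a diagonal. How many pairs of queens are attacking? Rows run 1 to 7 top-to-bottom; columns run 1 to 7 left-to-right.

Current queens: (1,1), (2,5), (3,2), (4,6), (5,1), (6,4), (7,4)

3

Same column: (1,1)–(5,1) (column 1); (6,4)–(7,4) (column 4).
Same diagonal: (4,6)–(6,4) (|4−6| = |6−4| = 2).
Total attacking pairs: 3.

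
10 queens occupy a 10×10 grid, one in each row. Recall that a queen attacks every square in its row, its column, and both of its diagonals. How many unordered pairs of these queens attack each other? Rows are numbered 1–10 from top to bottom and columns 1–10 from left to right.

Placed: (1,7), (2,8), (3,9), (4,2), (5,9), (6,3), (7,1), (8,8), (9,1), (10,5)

Same column: (2,8)–(8,8) (column 8); (3,9)–(5,9) (column 9); (7,1)–(9,1) (column 1).
Same diagonal: (1,7)–(2,8) (|1−2| = |7−8| = 1); (1,7)–(3,9) (|1−3| = |7−9| = 2); (1,7)–(7,1) (|1−7| = |7−1| = 6); (2,8)–(3,9) (|2−3| = |8−9| = 1); (2,8)–(9,1) (|2−9| = |8−1| = 7).
Total attacking pairs: 8.

8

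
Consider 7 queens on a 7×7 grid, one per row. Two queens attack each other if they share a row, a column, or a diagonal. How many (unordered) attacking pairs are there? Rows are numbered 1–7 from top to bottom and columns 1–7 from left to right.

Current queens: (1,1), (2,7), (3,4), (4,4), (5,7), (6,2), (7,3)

5

Same column: (2,7)–(5,7) (column 7); (3,4)–(4,4) (column 4).
Same diagonal: (1,1)–(4,4) (|1−4| = |1−4| = 3); (4,4)–(6,2) (|4−6| = |4−2| = 2); (6,2)–(7,3) (|6−7| = |2−3| = 1).
Total attacking pairs: 5.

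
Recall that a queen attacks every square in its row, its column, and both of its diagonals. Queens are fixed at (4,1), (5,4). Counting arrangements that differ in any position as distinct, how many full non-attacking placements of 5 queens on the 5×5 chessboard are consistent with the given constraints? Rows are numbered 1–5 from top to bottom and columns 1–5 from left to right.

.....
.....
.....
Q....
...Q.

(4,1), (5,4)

1

Branch on row 1: col 2 → 1; col 3 → 0; col 5 → 0.
Sum: 1 + 0 + 0 = 1.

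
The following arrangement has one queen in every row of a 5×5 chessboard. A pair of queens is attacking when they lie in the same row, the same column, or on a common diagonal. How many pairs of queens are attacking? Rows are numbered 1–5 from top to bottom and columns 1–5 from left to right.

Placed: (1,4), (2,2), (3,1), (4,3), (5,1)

2

Same column: (3,1)–(5,1) (column 1).
Same diagonal: (2,2)–(3,1) (|2−3| = |2−1| = 1).
Total attacking pairs: 2.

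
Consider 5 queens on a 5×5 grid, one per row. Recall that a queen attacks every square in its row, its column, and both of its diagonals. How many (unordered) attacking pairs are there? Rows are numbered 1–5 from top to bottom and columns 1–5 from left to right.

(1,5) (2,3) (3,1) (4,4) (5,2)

0

All columns are distinct and no two queens satisfy |Δrow| = |Δcol|, so no pair attacks.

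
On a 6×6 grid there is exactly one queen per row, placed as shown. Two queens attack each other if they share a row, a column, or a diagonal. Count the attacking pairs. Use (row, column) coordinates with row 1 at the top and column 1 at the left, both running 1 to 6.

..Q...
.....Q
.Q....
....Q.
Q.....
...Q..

0

All columns are distinct and no two queens satisfy |Δrow| = |Δcol|, so no pair attacks.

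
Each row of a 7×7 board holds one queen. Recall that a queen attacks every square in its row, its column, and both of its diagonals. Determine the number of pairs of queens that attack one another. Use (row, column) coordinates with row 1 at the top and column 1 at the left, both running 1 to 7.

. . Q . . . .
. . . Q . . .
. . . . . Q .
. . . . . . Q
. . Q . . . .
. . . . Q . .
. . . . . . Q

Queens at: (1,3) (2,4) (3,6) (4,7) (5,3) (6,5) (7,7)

5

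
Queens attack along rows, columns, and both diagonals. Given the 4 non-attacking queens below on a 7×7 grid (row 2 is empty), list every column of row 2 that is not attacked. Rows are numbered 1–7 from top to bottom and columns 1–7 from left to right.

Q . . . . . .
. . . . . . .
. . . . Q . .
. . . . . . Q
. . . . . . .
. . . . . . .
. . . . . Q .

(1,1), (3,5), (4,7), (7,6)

(1,1) attacks row 2 at column 1 and diagonals 2.
(3,5) attacks row 2 at column 5 and diagonals 4, 6.
(4,7) attacks row 2 at column 7 and diagonals 5.
(7,6) attacks row 2 at column 6 and diagonals 1.
Attacked columns: {1, 2, 4, 5, 6, 7}. Safe: {3}.

columns 3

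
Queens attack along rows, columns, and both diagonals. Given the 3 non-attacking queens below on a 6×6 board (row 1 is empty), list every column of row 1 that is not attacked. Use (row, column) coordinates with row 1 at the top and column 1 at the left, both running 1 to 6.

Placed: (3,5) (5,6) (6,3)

(3,5) attacks row 1 at column 5 and diagonals 3.
(5,6) attacks row 1 at column 6 and diagonals 2.
(6,3) attacks row 1 at column 3.
Attacked columns: {2, 3, 5, 6}. Safe: {1, 4}.

columns 1, 4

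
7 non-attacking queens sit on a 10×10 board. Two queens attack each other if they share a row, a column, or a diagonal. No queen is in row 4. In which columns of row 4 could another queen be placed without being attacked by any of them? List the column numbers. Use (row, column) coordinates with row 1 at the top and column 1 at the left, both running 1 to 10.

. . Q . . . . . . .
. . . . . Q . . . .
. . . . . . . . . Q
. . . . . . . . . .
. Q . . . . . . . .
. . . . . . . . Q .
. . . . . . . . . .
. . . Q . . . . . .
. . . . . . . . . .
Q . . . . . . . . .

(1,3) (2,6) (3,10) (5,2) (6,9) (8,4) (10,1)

(1,3) attacks row 4 at column 3 and diagonals 6.
(2,6) attacks row 4 at column 6 and diagonals 4, 8.
(3,10) attacks row 4 at column 10 and diagonals 9.
(5,2) attacks row 4 at column 2 and diagonals 1, 3.
(6,9) attacks row 4 at column 9 and diagonals 7.
(8,4) attacks row 4 at column 4 and diagonals 8.
(10,1) attacks row 4 at column 1 and diagonals 7.
Attacked columns: {1, 2, 3, 4, 6, 7, 8, 9, 10}. Safe: {5}.

columns 5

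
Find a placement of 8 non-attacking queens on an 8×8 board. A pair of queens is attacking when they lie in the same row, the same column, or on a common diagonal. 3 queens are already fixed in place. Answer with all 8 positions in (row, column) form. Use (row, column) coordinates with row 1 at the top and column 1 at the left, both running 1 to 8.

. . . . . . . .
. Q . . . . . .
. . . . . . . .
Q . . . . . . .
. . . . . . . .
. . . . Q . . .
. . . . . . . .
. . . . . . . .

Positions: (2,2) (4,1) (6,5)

(1,6) (2,2) (3,7) (4,1) (5,3) (6,5) (7,8) (8,4)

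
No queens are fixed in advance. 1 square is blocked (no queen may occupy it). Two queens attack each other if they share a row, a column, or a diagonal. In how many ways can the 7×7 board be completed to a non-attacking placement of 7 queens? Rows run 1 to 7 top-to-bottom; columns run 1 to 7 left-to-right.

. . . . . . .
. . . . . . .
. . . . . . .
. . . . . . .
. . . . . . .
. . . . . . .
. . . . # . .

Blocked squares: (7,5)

Branch on row 1: col 1 → 3; col 2 → 6; col 3 → 4; col 4 → 5; col 5 → 6; col 6 → 7; col 7 → 3.
Sum: 3 + 6 + 4 + 5 + 6 + 7 + 3 = 34.

34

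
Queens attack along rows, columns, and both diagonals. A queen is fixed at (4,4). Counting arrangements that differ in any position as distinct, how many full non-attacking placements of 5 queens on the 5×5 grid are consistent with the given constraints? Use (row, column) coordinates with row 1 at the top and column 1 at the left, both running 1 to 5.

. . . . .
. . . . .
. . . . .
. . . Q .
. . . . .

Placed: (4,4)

Branch on row 1: col 2 → 0; col 3 → 1; col 5 → 1.
Sum: 0 + 1 + 1 = 2.

2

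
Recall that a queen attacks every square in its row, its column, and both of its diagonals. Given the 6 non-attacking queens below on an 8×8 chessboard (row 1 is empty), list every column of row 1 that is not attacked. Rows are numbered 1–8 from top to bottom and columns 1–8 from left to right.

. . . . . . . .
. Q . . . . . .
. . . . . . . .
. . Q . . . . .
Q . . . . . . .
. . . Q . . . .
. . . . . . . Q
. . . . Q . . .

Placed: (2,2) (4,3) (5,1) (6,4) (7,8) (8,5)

columns 7

(2,2) attacks row 1 at column 2 and diagonals 1, 3.
(4,3) attacks row 1 at column 3 and diagonals 6.
(5,1) attacks row 1 at column 1 and diagonals 5.
(6,4) attacks row 1 at column 4.
(7,8) attacks row 1 at column 8 and diagonals 2.
(8,5) attacks row 1 at column 5.
Attacked columns: {1, 2, 3, 4, 5, 6, 8}. Safe: {7}.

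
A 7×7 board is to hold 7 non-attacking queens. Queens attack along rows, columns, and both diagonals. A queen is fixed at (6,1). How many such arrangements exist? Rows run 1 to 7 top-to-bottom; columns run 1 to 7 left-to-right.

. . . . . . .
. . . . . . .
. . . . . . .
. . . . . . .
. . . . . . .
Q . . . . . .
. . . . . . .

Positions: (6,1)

7

Branch on row 1: col 2 → 1; col 3 → 1; col 4 → 2; col 5 → 2; col 7 → 1.
Sum: 1 + 1 + 2 + 2 + 1 = 7.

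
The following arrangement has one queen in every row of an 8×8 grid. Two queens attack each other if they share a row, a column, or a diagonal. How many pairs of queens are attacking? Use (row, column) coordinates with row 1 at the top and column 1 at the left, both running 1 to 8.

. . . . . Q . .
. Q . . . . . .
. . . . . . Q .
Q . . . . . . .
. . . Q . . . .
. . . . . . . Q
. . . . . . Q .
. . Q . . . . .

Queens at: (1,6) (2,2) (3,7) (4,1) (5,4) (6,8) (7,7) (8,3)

3

Same column: (3,7)–(7,7) (column 7).
Same diagonal: (2,2)–(7,7) (|2−7| = |2−7| = 5); (6,8)–(7,7) (|6−7| = |8−7| = 1).
Total attacking pairs: 3.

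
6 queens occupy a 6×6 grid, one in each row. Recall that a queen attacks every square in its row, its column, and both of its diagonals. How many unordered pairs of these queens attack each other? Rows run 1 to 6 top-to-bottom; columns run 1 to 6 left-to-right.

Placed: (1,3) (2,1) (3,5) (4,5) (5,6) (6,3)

Same column: (1,3)–(6,3) (column 3); (3,5)–(4,5) (column 5).
Same diagonal: (1,3)–(3,5) (|1−3| = |3−5| = 2); (4,5)–(5,6) (|4−5| = |5−6| = 1); (4,5)–(6,3) (|4−6| = |5−3| = 2).
Total attacking pairs: 5.

5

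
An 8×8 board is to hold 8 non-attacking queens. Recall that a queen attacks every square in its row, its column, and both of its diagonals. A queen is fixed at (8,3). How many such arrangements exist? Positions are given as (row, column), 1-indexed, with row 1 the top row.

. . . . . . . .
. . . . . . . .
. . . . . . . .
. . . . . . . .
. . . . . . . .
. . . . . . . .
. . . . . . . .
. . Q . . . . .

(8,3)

Branch on row 1: col 1 → 2; col 2 → 2; col 4 → 3; col 5 → 4; col 6 → 5; col 7 → 0; col 8 → 0.
Sum: 2 + 2 + 3 + 4 + 5 + 0 + 0 = 16.

16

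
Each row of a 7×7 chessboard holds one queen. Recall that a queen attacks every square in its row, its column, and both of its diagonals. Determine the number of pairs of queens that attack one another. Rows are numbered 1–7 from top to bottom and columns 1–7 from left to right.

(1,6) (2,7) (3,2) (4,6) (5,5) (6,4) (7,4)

Same column: (1,6)–(4,6) (column 6); (6,4)–(7,4) (column 4).
Same diagonal: (1,6)–(2,7) (|1−2| = |6−7| = 1); (4,6)–(5,5) (|4−5| = |6−5| = 1); (4,6)–(6,4) (|4−6| = |6−4| = 2); (5,5)–(6,4) (|5−6| = |5−4| = 1).
Total attacking pairs: 6.

6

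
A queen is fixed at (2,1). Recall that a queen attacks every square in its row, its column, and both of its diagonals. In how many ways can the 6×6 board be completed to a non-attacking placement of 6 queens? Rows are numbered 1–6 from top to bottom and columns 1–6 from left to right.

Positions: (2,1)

1

Branch on row 1: col 3 → 0; col 4 → 1; col 5 → 0; col 6 → 0.
Sum: 0 + 1 + 0 + 0 = 1.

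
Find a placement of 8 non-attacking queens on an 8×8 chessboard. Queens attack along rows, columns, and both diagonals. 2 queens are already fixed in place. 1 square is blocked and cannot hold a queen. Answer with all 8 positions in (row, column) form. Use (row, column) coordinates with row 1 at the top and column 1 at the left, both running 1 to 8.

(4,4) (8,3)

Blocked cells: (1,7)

Row 1: attacked by (4,4)→{1,4,7}; (8,3)→{3}. Blocked: 7. Safe: 2, 5, 6, 8. Place at column 6.
Row 2: attacked by (1,6)→{5,6,7}; (4,4)→{2,4,6}; (8,3)→{3}. Safe: 1, 8. Place at column 8.
Row 3: attacked by (1,6)→{4,6,8}; (2,8)→{7,8}; (4,4)→{3,4,5}; (8,3)→{3,8}. Safe: 1, 2. Place at column 2.
Row 5: attacked by (1,6)→{2,6}; (2,8)→{5,8}; (3,2)→{2,4}; (4,4)→{3,4,5}; (8,3)→{3,6}. Safe: 1, 7. Place at column 1.
Row 6: attacked by (1,6)→{1,6}; (2,8)→{4,8}; (3,2)→{2,5}; (4,4)→{2,4,6}; (5,1)→{1,2}; (8,3)→{1,3,5}. Safe: 7. Place at column 7.
Row 7: attacked by (1,6)→{6}; (2,8)→{3,8}; (3,2)→{2,6}; (4,4)→{1,4,7}; (5,1)→{1,3}; (6,7)→{6,7,8}; (8,3)→{2,3,4}. Safe: 5. Place at column 5.
Columns [6, 8, 2, 4, 1, 7, 5, 3], r−c [-5, -6, 1, 0, 4, -1, 2, 5], r+c [7, 10, 5, 8, 6, 13, 12, 11] are all distinct, so no two queens attack.

(1,6) (2,8) (3,2) (4,4) (5,1) (6,7) (7,5) (8,3)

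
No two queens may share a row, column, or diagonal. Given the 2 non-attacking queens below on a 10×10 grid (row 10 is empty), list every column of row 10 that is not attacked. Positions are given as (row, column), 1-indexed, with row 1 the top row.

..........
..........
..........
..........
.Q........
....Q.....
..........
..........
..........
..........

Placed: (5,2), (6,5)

(5,2) attacks row 10 at column 2 and diagonals 7.
(6,5) attacks row 10 at column 5 and diagonals 1, 9.
Attacked columns: {1, 2, 5, 7, 9}. Safe: {3, 4, 6, 8, 10}.

columns 3, 4, 6, 8, 10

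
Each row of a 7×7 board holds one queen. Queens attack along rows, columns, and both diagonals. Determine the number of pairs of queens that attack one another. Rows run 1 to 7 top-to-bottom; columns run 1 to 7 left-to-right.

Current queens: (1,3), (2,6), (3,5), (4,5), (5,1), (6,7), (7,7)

5

Same column: (3,5)–(4,5) (column 5); (6,7)–(7,7) (column 7).
Same diagonal: (1,3)–(3,5) (|1−3| = |3−5| = 2); (2,6)–(3,5) (|2−3| = |6−5| = 1); (4,5)–(6,7) (|4−6| = |5−7| = 2).
Total attacking pairs: 5.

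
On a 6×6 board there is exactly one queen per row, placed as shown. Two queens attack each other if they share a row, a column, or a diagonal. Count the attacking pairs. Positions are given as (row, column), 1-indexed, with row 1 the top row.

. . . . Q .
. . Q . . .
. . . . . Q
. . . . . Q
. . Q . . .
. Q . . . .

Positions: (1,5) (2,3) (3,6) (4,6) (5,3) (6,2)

Same column: (2,3)–(5,3) (column 3); (3,6)–(4,6) (column 6).
Same diagonal: (5,3)–(6,2) (|5−6| = |3−2| = 1).
Total attacking pairs: 3.

3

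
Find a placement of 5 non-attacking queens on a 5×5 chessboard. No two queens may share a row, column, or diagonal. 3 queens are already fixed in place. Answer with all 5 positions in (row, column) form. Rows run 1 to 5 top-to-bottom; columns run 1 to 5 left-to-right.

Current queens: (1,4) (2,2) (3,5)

Row 4: attacked by (1,4)→{1,4}; (2,2)→{2,4}; (3,5)→{4,5}. Safe: 3. Place at column 3.
Row 5: attacked by (1,4)→{4}; (2,2)→{2,5}; (3,5)→{3,5}; (4,3)→{2,3,4}. Safe: 1. Place at column 1.
Columns [4, 2, 5, 3, 1], r−c [-3, 0, -2, 1, 4], r+c [5, 4, 8, 7, 6] are all distinct, so no two queens attack.

(1,4) (2,2) (3,5) (4,3) (5,1)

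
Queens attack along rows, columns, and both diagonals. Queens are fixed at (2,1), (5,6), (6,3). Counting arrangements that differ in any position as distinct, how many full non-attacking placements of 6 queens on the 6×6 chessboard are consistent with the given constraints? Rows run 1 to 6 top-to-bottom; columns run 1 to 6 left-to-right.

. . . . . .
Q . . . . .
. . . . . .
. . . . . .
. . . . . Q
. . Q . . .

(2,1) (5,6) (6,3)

1

Branch on row 1: col 4 → 1; col 5 → 0.
Sum: 1 + 0 = 1.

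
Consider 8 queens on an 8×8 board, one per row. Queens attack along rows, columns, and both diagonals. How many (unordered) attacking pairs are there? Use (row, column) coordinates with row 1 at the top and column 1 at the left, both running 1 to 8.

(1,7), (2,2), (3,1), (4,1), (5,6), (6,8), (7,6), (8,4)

Same column: (3,1)–(4,1) (column 1); (5,6)–(7,6) (column 6).
Same diagonal: (2,2)–(3,1) (|2−3| = |2−1| = 1).
Total attacking pairs: 3.

3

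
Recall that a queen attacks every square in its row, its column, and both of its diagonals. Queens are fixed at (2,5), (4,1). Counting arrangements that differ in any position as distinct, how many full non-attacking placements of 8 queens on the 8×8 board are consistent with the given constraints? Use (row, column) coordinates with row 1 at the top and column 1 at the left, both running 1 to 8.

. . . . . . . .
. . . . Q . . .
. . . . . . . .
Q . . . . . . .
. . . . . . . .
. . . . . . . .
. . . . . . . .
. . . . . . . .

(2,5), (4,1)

Branch on row 1: col 2 → 1; col 3 → 1; col 7 → 1; col 8 → 0.
Sum: 1 + 1 + 1 + 0 = 3.

3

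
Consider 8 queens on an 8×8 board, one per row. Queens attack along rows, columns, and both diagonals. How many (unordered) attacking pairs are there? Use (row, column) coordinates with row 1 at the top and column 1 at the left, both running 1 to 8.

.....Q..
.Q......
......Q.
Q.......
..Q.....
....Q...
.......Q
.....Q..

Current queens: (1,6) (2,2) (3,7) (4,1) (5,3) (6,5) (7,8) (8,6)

2

Same column: (1,6)–(8,6) (column 6).
Same diagonal: (5,3)–(8,6) (|5−8| = |3−6| = 3).
Total attacking pairs: 2.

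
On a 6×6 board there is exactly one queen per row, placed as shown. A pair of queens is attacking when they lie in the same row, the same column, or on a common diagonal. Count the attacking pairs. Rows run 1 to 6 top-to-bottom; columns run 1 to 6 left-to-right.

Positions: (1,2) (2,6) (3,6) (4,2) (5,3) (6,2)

Same column: (1,2)–(4,2) (column 2); (1,2)–(6,2) (column 2); (2,6)–(3,6) (column 6); (4,2)–(6,2) (column 2).
Same diagonal: (2,6)–(5,3) (|2−5| = |6−3| = 3); (2,6)–(6,2) (|2−6| = |6−2| = 4); (4,2)–(5,3) (|4−5| = |2−3| = 1); (5,3)–(6,2) (|5−6| = |3−2| = 1).
Total attacking pairs: 8.

8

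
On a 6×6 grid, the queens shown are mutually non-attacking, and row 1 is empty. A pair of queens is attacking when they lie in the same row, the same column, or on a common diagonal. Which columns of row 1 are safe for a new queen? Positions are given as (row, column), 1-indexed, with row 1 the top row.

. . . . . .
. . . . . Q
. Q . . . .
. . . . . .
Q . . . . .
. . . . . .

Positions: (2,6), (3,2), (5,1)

columns 3

(2,6) attacks row 1 at column 6 and diagonals 5.
(3,2) attacks row 1 at column 2 and diagonals 4.
(5,1) attacks row 1 at column 1 and diagonals 5.
Attacked columns: {1, 2, 4, 5, 6}. Safe: {3}.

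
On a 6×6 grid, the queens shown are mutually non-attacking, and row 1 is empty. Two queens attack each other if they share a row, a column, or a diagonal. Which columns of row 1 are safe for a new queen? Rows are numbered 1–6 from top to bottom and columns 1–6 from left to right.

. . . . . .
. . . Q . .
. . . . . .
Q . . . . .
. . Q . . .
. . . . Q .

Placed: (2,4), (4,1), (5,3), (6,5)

(2,4) attacks row 1 at column 4 and diagonals 3, 5.
(4,1) attacks row 1 at column 1 and diagonals 4.
(5,3) attacks row 1 at column 3.
(6,5) attacks row 1 at column 5.
Attacked columns: {1, 3, 4, 5}. Safe: {2, 6}.

columns 2, 6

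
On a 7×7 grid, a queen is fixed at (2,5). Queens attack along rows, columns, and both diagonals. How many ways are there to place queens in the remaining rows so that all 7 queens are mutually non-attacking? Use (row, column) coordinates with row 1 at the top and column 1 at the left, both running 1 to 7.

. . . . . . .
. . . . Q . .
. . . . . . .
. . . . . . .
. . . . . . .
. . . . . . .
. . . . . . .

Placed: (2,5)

6

Branch on row 1: col 1 → 1; col 2 → 3; col 3 → 1; col 7 → 1.
Sum: 1 + 3 + 1 + 1 = 6.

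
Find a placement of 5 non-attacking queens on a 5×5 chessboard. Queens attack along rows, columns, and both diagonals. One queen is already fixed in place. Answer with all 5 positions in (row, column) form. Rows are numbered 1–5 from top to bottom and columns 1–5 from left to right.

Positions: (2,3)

Row 1: attacked by (2,3)→{2,3,4}. Safe: 1, 5. Place at column 5.
Row 3: attacked by (1,5)→{3,5}; (2,3)→{2,3,4}. Safe: 1. Place at column 1.
Row 4: attacked by (1,5)→{2,5}; (2,3)→{1,3,5}; (3,1)→{1,2}. Safe: 4. Place at column 4.
Row 5: attacked by (1,5)→{1,5}; (2,3)→{3}; (3,1)→{1,3}; (4,4)→{3,4,5}. Safe: 2. Place at column 2.
Columns [5, 3, 1, 4, 2], r−c [-4, -1, 2, 0, 3], r+c [6, 5, 4, 8, 7] are all distinct, so no two queens attack.

(1,5) (2,3) (3,1) (4,4) (5,2)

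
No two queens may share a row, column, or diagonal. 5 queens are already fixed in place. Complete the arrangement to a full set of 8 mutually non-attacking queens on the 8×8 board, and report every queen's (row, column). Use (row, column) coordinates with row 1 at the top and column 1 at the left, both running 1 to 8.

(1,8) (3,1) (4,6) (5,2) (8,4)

Row 2: attacked by (1,8)→{7,8}; (3,1)→{1,2}; (4,6)→{4,6,8}; (5,2)→{2,5}; (8,4)→{4}. Safe: 3. Place at column 3.
Row 6: attacked by (1,8)→{3,8}; (2,3)→{3,7}; (3,1)→{1,4}; (4,6)→{4,6,8}; (5,2)→{1,2,3}; (8,4)→{2,4,6}. Safe: 5. Place at column 5.
Row 7: attacked by (1,8)→{2,8}; (2,3)→{3,8}; (3,1)→{1,5}; (4,6)→{3,6}; (5,2)→{2,4}; (6,5)→{4,5,6}; (8,4)→{3,4,5}. Safe: 7. Place at column 7.
Columns [8, 3, 1, 6, 2, 5, 7, 4], r−c [-7, -1, 2, -2, 3, 1, 0, 4], r+c [9, 5, 4, 10, 7, 11, 14, 12] are all distinct, so no two queens attack.

(1,8) (2,3) (3,1) (4,6) (5,2) (6,5) (7,7) (8,4)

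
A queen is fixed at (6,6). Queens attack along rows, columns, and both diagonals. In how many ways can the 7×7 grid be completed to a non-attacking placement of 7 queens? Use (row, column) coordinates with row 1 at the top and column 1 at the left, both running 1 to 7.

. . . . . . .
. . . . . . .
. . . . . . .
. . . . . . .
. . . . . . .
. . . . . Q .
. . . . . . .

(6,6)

4

Branch on row 1: col 2 → 1; col 3 → 1; col 4 → 0; col 5 → 1; col 7 → 1.
Sum: 1 + 1 + 0 + 1 + 1 = 4.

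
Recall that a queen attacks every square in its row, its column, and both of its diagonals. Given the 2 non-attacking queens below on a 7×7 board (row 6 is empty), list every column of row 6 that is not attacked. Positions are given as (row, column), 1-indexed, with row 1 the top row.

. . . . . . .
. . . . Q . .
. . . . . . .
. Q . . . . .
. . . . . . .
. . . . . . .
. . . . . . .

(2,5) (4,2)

(2,5) attacks row 6 at column 5 and diagonals 1.
(4,2) attacks row 6 at column 2 and diagonals 4.
Attacked columns: {1, 2, 4, 5}. Safe: {3, 6, 7}.

columns 3, 6, 7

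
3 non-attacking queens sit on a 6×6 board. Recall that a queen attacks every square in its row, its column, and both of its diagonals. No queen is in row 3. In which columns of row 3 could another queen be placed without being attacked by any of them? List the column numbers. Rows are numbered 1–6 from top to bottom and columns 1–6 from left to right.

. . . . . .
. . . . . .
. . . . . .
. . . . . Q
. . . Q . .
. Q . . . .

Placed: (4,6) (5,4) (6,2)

columns 1, 3

(4,6) attacks row 3 at column 6 and diagonals 5.
(5,4) attacks row 3 at column 4 and diagonals 2, 6.
(6,2) attacks row 3 at column 2 and diagonals 5.
Attacked columns: {2, 4, 5, 6}. Safe: {1, 3}.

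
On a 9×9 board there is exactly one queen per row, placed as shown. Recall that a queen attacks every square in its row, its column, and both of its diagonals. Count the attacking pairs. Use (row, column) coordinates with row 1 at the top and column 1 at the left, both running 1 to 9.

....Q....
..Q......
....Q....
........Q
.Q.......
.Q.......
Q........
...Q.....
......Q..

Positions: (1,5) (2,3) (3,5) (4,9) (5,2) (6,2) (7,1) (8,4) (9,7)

Same column: (1,5)–(3,5) (column 5); (5,2)–(6,2) (column 2).
Same diagonal: (3,5)–(6,2) (|3−6| = |5−2| = 3); (3,5)–(7,1) (|3−7| = |5−1| = 4); (6,2)–(7,1) (|6−7| = |2−1| = 1); (6,2)–(8,4) (|6−8| = |2−4| = 2).
Total attacking pairs: 6.

6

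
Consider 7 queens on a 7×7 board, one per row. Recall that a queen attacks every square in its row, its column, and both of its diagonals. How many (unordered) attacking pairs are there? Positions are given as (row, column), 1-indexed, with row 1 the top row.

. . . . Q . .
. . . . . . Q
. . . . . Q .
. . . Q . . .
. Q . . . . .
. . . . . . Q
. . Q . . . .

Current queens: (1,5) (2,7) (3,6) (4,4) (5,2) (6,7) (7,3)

2

Same column: (2,7)–(6,7) (column 7).
Same diagonal: (2,7)–(3,6) (|2−3| = |7−6| = 1).
Total attacking pairs: 2.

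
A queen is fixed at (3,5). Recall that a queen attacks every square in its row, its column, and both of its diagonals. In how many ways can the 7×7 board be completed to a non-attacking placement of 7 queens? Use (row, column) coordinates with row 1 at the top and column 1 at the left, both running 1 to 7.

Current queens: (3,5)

6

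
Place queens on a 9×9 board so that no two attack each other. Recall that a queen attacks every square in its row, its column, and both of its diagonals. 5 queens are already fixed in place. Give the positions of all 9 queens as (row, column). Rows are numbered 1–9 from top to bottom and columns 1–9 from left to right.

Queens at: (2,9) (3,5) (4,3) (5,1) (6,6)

(1,4) (2,9) (3,5) (4,3) (5,1) (6,6) (7,8) (8,2) (9,7)

Row 1: attacked by (2,9)→{8,9}; (3,5)→{3,5,7}; (4,3)→{3,6}; (5,1)→{1,5}; (6,6)→{1,6}. Safe: 2, 4. Place at column 4.
Row 7: attacked by (1,4)→{4}; (2,9)→{4,9}; (3,5)→{1,5,9}; (4,3)→{3,6}; (5,1)→{1,3}; (6,6)→{5,6,7}. Safe: 2, 8. Place at column 8.
Row 8: attacked by (1,4)→{4}; (2,9)→{3,9}; (3,5)→{5}; (4,3)→{3,7}; (5,1)→{1,4}; (6,6)→{4,6,8}; (7,8)→{7,8,9}. Safe: 2. Place at column 2.
Row 9: attacked by (1,4)→{4}; (2,9)→{2,9}; (3,5)→{5}; (4,3)→{3,8}; (5,1)→{1,5}; (6,6)→{3,6,9}; (7,8)→{6,8}; (8,2)→{1,2,3}. Safe: 7. Place at column 7.
Columns [4, 9, 5, 3, 1, 6, 8, 2, 7], r−c [-3, -7, -2, 1, 4, 0, -1, 6, 2], r+c [5, 11, 8, 7, 6, 12, 15, 10, 16] are all distinct, so no two queens attack.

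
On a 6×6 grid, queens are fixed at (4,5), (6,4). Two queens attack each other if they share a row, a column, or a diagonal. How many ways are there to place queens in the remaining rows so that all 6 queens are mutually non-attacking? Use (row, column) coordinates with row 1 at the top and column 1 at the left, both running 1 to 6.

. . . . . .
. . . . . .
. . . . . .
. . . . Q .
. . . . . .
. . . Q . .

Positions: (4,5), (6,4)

1

Branch on row 1: col 1 → 0; col 3 → 1; col 6 → 0.
Sum: 0 + 1 + 0 = 1.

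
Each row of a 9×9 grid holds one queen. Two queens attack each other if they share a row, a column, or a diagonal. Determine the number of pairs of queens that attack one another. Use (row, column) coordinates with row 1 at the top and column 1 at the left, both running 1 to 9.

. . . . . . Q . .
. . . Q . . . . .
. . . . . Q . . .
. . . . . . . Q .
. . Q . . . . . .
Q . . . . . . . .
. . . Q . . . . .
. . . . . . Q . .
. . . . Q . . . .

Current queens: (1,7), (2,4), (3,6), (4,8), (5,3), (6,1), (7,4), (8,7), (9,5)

Same column: (1,7)–(8,7) (column 7); (2,4)–(7,4) (column 4).
Same diagonal: (1,7)–(5,3) (|1−5| = |7−3| = 4).
Total attacking pairs: 3.

3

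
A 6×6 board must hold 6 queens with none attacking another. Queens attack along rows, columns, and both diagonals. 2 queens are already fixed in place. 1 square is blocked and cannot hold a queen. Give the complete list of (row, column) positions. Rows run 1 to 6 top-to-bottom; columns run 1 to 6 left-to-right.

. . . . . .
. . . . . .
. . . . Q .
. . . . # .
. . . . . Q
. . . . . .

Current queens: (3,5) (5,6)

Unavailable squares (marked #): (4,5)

Row 1: attacked by (3,5)→{3,5}; (5,6)→{2,6}. Safe: 1, 4. Place at column 4.
Row 2: attacked by (1,4)→{3,4,5}; (3,5)→{4,5,6}; (5,6)→{3,6}. Safe: 1, 2. Place at column 1.
Row 4: attacked by (1,4)→{1,4}; (2,1)→{1,3}; (3,5)→{4,5,6}; (5,6)→{5,6}. Blocked: 5. Safe: 2. Place at column 2.
Row 6: attacked by (1,4)→{4}; (2,1)→{1,5}; (3,5)→{2,5}; (4,2)→{2,4}; (5,6)→{5,6}. Safe: 3. Place at column 3.
Columns [4, 1, 5, 2, 6, 3], r−c [-3, 1, -2, 2, -1, 3], r+c [5, 3, 8, 6, 11, 9] are all distinct, so no two queens attack.

(1,4) (2,1) (3,5) (4,2) (5,6) (6,3)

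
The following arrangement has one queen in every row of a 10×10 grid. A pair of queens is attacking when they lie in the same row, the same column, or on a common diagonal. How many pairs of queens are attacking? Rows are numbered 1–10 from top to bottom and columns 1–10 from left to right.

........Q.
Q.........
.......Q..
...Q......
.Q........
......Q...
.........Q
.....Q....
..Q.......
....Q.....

All columns are distinct and no two queens satisfy |Δrow| = |Δcol|, so no pair attacks.

0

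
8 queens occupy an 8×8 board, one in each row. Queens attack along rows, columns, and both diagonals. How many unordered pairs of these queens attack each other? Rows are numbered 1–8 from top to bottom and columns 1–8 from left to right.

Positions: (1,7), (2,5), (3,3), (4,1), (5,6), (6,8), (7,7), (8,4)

Same column: (1,7)–(7,7) (column 7).
Same diagonal: (3,3)–(7,7) (|3−7| = |3−7| = 4); (6,8)–(7,7) (|6−7| = |8−7| = 1).
Total attacking pairs: 3.

3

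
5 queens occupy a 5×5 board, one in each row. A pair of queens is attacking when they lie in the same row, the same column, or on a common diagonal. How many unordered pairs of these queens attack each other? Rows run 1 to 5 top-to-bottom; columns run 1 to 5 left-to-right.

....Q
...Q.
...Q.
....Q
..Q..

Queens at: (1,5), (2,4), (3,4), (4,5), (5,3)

4

Same column: (1,5)–(4,5) (column 5); (2,4)–(3,4) (column 4).
Same diagonal: (1,5)–(2,4) (|1−2| = |5−4| = 1); (3,4)–(4,5) (|3−4| = |4−5| = 1).
Total attacking pairs: 4.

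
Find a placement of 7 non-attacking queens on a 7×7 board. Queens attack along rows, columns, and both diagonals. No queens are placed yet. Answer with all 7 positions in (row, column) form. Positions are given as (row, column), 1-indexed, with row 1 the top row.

Row 1: Safe: 1, 2, 3, 4, 5, 6, 7. Place at column 5.
Row 2: attacked by (1,5)→{4,5,6}. Safe: 1, 2, 3, 7. Place at column 1.
Row 3: attacked by (1,5)→{3,5,7}; (2,1)→{1,2}. Safe: 4, 6. Place at column 6.
Row 4: attacked by (1,5)→{2,5}; (2,1)→{1,3}; (3,6)→{5,6,7}. Safe: 4. Place at column 4.
Row 5: attacked by (1,5)→{1,5}; (2,1)→{1,4}; (3,6)→{4,6}; (4,4)→{3,4,5}. Safe: 2, 7. Place at column 2.
Row 6: attacked by (1,5)→{5}; (2,1)→{1,5}; (3,6)→{3,6}; (4,4)→{2,4,6}; (5,2)→{1,2,3}. Safe: 7. Place at column 7.
Row 7: attacked by (1,5)→{5}; (2,1)→{1,6}; (3,6)→{2,6}; (4,4)→{1,4,7}; (5,2)→{2,4}; (6,7)→{6,7}. Safe: 3. Place at column 3.
Columns [5, 1, 6, 4, 2, 7, 3], r−c [-4, 1, -3, 0, 3, -1, 4], r+c [6, 3, 9, 8, 7, 13, 10] are all distinct, so no two queens attack.

(1,5) (2,1) (3,6) (4,4) (5,2) (6,7) (7,3)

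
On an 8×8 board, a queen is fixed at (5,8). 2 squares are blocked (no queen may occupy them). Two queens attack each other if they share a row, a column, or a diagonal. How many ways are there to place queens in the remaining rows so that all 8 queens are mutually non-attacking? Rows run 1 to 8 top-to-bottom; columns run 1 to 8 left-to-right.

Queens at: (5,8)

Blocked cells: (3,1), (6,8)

Branch on row 1: col 1 → 1; col 2 → 1; col 3 → 4; col 5 → 3; col 6 → 3; col 7 → 2.
Sum: 1 + 1 + 4 + 3 + 3 + 2 = 14.

14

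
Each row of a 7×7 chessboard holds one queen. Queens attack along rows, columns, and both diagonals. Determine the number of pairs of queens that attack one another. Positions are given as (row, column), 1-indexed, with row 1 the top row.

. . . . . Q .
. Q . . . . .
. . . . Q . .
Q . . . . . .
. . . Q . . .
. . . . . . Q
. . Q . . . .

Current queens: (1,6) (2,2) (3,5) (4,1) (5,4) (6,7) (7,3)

0

All columns are distinct and no two queens satisfy |Δrow| = |Δcol|, so no pair attacks.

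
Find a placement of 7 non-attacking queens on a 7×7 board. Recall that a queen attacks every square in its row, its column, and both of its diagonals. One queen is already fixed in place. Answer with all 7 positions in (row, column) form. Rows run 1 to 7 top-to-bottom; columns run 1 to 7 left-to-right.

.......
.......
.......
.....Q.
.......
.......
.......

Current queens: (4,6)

Row 1: attacked by (4,6)→{3,6}. Safe: 1, 2, 4, 5, 7. Place at column 5.
Row 2: attacked by (1,5)→{4,5,6}; (4,6)→{4,6}. Safe: 1, 2, 3, 7. Place at column 3.
Row 3: attacked by (1,5)→{3,5,7}; (2,3)→{2,3,4}; (4,6)→{5,6,7}. Safe: 1. Place at column 1.
Row 5: attacked by (1,5)→{1,5}; (2,3)→{3,6}; (3,1)→{1,3}; (4,6)→{5,6,7}. Safe: 2, 4. Place at column 4.
Row 6: attacked by (1,5)→{5}; (2,3)→{3,7}; (3,1)→{1,4}; (4,6)→{4,6}; (5,4)→{3,4,5}. Safe: 2. Place at column 2.
Row 7: attacked by (1,5)→{5}; (2,3)→{3}; (3,1)→{1,5}; (4,6)→{3,6}; (5,4)→{2,4,6}; (6,2)→{1,2,3}. Safe: 7. Place at column 7.
Columns [5, 3, 1, 6, 4, 2, 7], r−c [-4, -1, 2, -2, 1, 4, 0], r+c [6, 5, 4, 10, 9, 8, 14] are all distinct, so no two queens attack.

(1,5) (2,3) (3,1) (4,6) (5,4) (6,2) (7,7)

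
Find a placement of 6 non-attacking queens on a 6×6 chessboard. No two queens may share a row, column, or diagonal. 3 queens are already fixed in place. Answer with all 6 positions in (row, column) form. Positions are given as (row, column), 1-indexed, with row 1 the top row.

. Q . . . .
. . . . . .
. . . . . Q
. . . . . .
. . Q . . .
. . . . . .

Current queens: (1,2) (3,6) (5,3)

(1,2) (2,4) (3,6) (4,1) (5,3) (6,5)

Row 2: attacked by (1,2)→{1,2,3}; (3,6)→{5,6}; (5,3)→{3,6}. Safe: 4. Place at column 4.
Row 4: attacked by (1,2)→{2,5}; (2,4)→{2,4,6}; (3,6)→{5,6}; (5,3)→{2,3,4}. Safe: 1. Place at column 1.
Row 6: attacked by (1,2)→{2}; (2,4)→{4}; (3,6)→{3,6}; (4,1)→{1,3}; (5,3)→{2,3,4}. Safe: 5. Place at column 5.
Columns [2, 4, 6, 1, 3, 5], r−c [-1, -2, -3, 3, 2, 1], r+c [3, 6, 9, 5, 8, 11] are all distinct, so no two queens attack.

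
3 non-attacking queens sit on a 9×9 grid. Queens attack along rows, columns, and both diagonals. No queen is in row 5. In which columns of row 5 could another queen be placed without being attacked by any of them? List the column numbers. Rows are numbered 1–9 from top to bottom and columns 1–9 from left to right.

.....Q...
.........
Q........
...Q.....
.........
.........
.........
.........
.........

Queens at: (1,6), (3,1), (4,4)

columns 7, 8, 9

(1,6) attacks row 5 at column 6 and diagonals 2.
(3,1) attacks row 5 at column 1 and diagonals 3.
(4,4) attacks row 5 at column 4 and diagonals 3, 5.
Attacked columns: {1, 2, 3, 4, 5, 6}. Safe: {7, 8, 9}.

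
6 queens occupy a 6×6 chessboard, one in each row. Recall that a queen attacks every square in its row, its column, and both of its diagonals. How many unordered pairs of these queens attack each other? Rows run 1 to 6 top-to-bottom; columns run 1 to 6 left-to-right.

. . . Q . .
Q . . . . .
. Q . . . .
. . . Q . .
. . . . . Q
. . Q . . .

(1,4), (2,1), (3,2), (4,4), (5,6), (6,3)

3

Same column: (1,4)–(4,4) (column 4).
Same diagonal: (1,4)–(3,2) (|1−3| = |4−2| = 2); (2,1)–(3,2) (|2−3| = |1−2| = 1).
Total attacking pairs: 3.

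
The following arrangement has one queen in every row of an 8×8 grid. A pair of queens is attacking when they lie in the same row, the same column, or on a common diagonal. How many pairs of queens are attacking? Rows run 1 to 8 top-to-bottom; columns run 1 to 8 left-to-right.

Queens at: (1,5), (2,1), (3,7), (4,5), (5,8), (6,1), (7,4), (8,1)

6

Same column: (1,5)–(4,5) (column 5); (2,1)–(6,1) (column 1); (2,1)–(8,1) (column 1); (6,1)–(8,1) (column 1).
Same diagonal: (1,5)–(3,7) (|1−3| = |5−7| = 2); (4,5)–(8,1) (|4−8| = |5−1| = 4).
Total attacking pairs: 6.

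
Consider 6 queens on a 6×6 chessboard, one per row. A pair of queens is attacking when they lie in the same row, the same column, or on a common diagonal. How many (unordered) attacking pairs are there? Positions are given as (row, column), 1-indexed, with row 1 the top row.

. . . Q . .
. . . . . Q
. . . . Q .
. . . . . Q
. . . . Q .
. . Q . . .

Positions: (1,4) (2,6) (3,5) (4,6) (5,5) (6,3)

Same column: (2,6)–(4,6) (column 6); (3,5)–(5,5) (column 5).
Same diagonal: (2,6)–(3,5) (|2−3| = |6−5| = 1); (3,5)–(4,6) (|3−4| = |5−6| = 1); (4,6)–(5,5) (|4−5| = |6−5| = 1).
Total attacking pairs: 5.

5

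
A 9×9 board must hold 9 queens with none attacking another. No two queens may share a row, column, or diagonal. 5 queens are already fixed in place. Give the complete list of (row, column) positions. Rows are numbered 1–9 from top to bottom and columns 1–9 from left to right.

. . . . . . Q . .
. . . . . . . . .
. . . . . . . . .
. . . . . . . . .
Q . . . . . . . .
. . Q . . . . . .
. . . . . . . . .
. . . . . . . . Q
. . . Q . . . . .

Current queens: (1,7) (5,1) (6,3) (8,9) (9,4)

(1,7) (2,2) (3,8) (4,6) (5,1) (6,3) (7,5) (8,9) (9,4)

Row 2: attacked by (1,7)→{6,7,8}; (5,1)→{1,4}; (6,3)→{3,7}; (8,9)→{3,9}; (9,4)→{4}. Safe: 2, 5. Place at column 2.
Row 3: attacked by (1,7)→{5,7,9}; (2,2)→{1,2,3}; (5,1)→{1,3}; (6,3)→{3,6}; (8,9)→{4,9}; (9,4)→{4}. Safe: 8. Place at column 8.
Row 4: attacked by (1,7)→{4,7}; (2,2)→{2,4}; (3,8)→{7,8,9}; (5,1)→{1,2}; (6,3)→{1,3,5}; (8,9)→{5,9}; (9,4)→{4,9}. Safe: 6. Place at column 6.
Row 7: attacked by (1,7)→{1,7}; (2,2)→{2,7}; (3,8)→{4,8}; (4,6)→{3,6,9}; (5,1)→{1,3}; (6,3)→{2,3,4}; (8,9)→{8,9}; (9,4)→{2,4,6}. Safe: 5. Place at column 5.
Columns [7, 2, 8, 6, 1, 3, 5, 9, 4], r−c [-6, 0, -5, -2, 4, 3, 2, -1, 5], r+c [8, 4, 11, 10, 6, 9, 12, 17, 13] are all distinct, so no two queens attack.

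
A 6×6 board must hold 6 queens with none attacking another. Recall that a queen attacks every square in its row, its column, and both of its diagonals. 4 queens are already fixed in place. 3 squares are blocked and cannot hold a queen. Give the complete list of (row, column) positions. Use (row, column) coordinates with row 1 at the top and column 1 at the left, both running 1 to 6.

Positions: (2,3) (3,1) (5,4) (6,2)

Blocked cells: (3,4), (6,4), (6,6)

(1,5) (2,3) (3,1) (4,6) (5,4) (6,2)

Row 1: attacked by (2,3)→{2,3,4}; (3,1)→{1,3}; (5,4)→{4}; (6,2)→{2}. Safe: 5, 6. Place at column 5.
Row 4: attacked by (1,5)→{2,5}; (2,3)→{1,3,5}; (3,1)→{1,2}; (5,4)→{3,4,5}; (6,2)→{2,4}. Safe: 6. Place at column 6.
Columns [5, 3, 1, 6, 4, 2], r−c [-4, -1, 2, -2, 1, 4], r+c [6, 5, 4, 10, 9, 8] are all distinct, so no two queens attack.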